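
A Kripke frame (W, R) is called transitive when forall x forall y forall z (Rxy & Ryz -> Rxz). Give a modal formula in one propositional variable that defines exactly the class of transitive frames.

This is transitivity; the standard corresponding axiom is 4: □p → □□p.
Suppose □p→□□p is valid. Take Rxy, Ryz and set V(p)={w : Rxw}. Then □p at x, so □□p at x, so □p at y, so p at z, i.e. Rxz.

□p → □□p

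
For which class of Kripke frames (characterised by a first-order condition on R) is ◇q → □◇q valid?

the Euclidean property: ∀x ∀y ∀z (Rxy ∧ Rxz → Ryz)

Suppose ◇q→□◇q is valid. Take Rxy, Rxz and set V(q)={y}. Then ◇q at x, so □◇q at x, so ◇q at z, so some w with Rzw has q; w=y, i.e. Rzy. By symmetry of the argument, Ryz.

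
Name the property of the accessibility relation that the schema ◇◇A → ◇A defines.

This is frame-equivalent to □A → □□A (substitute ¬A for A and contrapose).
Suppose □A→□□A is valid. Take Rxy, Ryz and set V(A)={w : Rxw}. Then □A at x, so □□A at x, so □A at y, so A at z, i.e. Rxz.
Conversely, any frame satisfying ∀x ∀y ∀z (Rxy ∧ Ryz → Rxz) validates the schema.
Frame condition: ∀x ∀y ∀z (Rxy ∧ Ryz → Rxz).

transitivity: ∀x ∀y ∀z (Rxy ∧ Ryz → Rxz)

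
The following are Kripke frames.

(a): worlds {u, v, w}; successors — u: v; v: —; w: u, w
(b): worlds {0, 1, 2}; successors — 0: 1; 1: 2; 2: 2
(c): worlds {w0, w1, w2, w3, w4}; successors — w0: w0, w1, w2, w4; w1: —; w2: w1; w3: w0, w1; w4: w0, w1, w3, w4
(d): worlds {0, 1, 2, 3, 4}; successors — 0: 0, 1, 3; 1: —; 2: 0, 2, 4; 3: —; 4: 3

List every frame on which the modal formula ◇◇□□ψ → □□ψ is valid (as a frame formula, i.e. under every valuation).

(b)

This is the axiom for a generalized confluence (Geach) condition; its first-order frame correspondent is ∀x ∀y ∀z ((xR²y ∧ xR²z) → ∃w (yR²w ∧ z = w)).
(a): fails — wR²u, wR²u but no t with uR²t and u=t.
(b): condition met.
(c): fails — w0R²w1, w0R²w0 but no w with w1R²w and w0=w.
(d): fails — 0R²1, 0R²0 but no w with 1R²w and 0=w.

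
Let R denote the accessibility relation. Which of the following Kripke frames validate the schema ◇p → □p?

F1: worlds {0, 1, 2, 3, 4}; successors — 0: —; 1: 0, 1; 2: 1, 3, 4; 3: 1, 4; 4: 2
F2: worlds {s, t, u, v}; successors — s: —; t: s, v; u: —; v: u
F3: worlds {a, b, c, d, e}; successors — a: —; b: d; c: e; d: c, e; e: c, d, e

This is the axiom for partial functionality; its first-order frame correspondent is ∀x ∀y ∀z (Rxy ∧ Rxz → y = z).
F1: fails — 1 sees both 0 and 1.
F2: fails — t sees both s and v.
F3: fails — d sees both c and e.
Valid on no frame.

none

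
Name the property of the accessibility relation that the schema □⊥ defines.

emptiness of R

□⊥ is valid iff no world has any successor (otherwise □⊥ fails at any world with one).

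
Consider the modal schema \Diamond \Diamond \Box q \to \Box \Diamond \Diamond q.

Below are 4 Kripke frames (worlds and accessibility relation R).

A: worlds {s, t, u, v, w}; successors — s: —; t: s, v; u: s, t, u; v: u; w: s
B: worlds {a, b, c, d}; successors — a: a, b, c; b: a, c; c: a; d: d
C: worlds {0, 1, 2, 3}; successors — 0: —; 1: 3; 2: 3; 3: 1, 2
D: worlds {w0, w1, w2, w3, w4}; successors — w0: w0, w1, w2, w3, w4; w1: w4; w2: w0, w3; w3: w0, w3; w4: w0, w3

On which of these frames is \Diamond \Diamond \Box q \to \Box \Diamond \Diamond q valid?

B, C

The schema corresponds to a generalized confluence (Geach) condition: \forall x \forall y \forall z ((x R^2 y \wedge xRz) \to \exists w (yRw \wedge z R^2 w)).
A: fails — tR²u, tRs but no w* with uRw* and sR²w*.
B: holds.
C: holds.
D: fails — w0R²w1, w0Rw1 but no w with w1Rw and w1R²w.
Valid on: B, C.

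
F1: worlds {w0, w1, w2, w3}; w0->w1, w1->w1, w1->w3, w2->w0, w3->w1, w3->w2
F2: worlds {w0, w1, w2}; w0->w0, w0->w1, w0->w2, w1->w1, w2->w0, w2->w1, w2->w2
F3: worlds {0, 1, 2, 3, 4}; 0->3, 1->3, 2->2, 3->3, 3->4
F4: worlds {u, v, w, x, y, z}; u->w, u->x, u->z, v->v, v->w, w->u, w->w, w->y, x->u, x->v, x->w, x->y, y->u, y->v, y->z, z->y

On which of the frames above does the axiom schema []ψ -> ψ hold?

F2

The schema corresponds to reflexivity: forall x Rxx.
F1: fails — world w0 does not see itself.
F2: holds.
F3: fails — world 0 does not see itself.
F4: fails — world u does not see itself.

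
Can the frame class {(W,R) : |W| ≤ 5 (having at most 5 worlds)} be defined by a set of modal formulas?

If a class were modally definable it would be closed under disjoint unions (Goldblatt–Thomason).
Any modal formula valid on each of 6 disjoint one-world frames is valid on their disjoint union (validity is preserved under disjoint unions). Each one-world frame has |W|=1≤5, but the union has |W|=6.
So the class is not modally definable.

No — not modally definable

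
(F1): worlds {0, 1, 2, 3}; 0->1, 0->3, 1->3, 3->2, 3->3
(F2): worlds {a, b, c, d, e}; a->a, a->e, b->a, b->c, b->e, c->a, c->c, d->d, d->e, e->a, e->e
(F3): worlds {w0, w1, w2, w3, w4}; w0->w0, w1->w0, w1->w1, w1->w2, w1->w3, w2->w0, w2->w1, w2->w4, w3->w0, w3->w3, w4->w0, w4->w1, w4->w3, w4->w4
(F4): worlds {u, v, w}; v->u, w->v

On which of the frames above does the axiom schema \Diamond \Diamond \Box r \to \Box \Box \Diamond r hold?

Frame correspondent (Sahlqvist): \forall x \forall y \forall z ((x R^2 y \wedge x R^2 z) \to \exists w (yRw \wedge zRw)) — i.e. a generalized confluence (Geach) condition.
(F1): fails — 0R²2, 0R²2 but no w with 2Rw and 2Rw.
(F2): satisfies the condition.
(F3): satisfies the condition.
(F4): fails — wR²u, wR²u but no t with uRt and uRt.

(F2), (F3)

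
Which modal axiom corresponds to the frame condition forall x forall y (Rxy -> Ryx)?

p → □◇p

The condition is symmetry. The B schema p → □◇p defines it.
Suppose p→□◇p is valid. Take Rxy and set V(p)={x}. Then p at x, so □◇p at x, so ◇p at y, so some z with Ryz has p; z=x, i.e. Ryx.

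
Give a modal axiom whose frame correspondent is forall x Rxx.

□p → p

The condition is reflexivity. The T schema □p → p defines it.
Suppose □p→p is valid. At any x set V(p)={w : Rxw}. Then □p holds at x, so p holds at x, i.e. Rxx.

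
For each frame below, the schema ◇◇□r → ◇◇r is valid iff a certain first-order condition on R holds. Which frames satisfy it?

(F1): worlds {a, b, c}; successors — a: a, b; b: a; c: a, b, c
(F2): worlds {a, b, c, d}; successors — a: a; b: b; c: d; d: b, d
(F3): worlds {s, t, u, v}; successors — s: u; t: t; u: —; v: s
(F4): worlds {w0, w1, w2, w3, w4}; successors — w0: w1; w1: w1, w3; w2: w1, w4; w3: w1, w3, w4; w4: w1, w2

The schema corresponds to a generalized confluence (Geach) condition: ∀x ∀y (xR²y → ∃w (yRw ∧ xR²w)).
(F1): condition met.
(F2): condition met.
(F3): fails — vR²u but no w with uRw and vR²w.
(F4): condition met.

(F1), (F2), (F4)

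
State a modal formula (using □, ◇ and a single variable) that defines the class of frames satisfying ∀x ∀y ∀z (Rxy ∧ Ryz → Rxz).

□p → □□p

The condition is transitivity. The 4 schema □p → □□p defines it.
Suppose □p→□□p is valid. Take Rxy, Ryz and set V(p)={w : Rxw}. Then □p at x, so □□p at x, so □p at y, so p at z, i.e. Rxz.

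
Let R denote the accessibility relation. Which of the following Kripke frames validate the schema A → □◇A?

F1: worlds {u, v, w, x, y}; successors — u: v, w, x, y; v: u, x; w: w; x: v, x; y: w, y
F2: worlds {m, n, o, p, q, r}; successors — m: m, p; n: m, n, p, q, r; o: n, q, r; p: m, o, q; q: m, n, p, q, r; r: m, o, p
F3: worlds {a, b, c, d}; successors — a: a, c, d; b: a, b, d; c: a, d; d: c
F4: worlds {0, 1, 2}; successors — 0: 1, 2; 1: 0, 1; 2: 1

Frame correspondent (Sahlqvist): ∀x ∀y (Rxy → Ryx) — i.e. symmetry.
F1: fails — Ruw but not Rwu.
F2: fails — Ron but not Rno.
F3: fails — Rba but not Rab.
F4: fails — R02 but not R20.

none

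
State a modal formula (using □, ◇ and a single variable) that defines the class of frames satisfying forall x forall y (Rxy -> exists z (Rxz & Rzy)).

□□r → □r

The condition is density. The C4 schema □□r → □r defines it.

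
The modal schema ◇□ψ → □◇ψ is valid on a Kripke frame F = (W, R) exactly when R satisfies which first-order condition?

Convergence

This is the .2 axiom.
It corresponds to convergence: ∀x ∀y ∀z (Rxy ∧ Rxz → ∃w (Ryw ∧ Rzw)).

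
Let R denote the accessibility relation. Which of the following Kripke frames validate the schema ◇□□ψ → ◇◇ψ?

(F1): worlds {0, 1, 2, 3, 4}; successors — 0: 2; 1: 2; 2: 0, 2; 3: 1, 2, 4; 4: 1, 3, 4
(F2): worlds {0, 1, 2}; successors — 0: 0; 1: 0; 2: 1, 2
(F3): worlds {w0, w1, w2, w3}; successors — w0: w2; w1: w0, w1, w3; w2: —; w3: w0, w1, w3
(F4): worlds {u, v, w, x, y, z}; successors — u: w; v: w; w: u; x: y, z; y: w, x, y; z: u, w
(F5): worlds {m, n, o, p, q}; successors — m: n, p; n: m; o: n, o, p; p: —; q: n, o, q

(F1), (F2)

The schema corresponds to a generalized confluence (Geach) condition: ∀x ∀y (xRy → ∃w (yR²w ∧ xR²w)).
(F1): ✓.
(F2): ✓.
(F3): fails — w0Rw2 but no w with w2R²w and w0R²w.
(F4): fails — uRw but no t with wR²t and uR²t.
(F5): fails — mRn but no w with nR²w and mR²w.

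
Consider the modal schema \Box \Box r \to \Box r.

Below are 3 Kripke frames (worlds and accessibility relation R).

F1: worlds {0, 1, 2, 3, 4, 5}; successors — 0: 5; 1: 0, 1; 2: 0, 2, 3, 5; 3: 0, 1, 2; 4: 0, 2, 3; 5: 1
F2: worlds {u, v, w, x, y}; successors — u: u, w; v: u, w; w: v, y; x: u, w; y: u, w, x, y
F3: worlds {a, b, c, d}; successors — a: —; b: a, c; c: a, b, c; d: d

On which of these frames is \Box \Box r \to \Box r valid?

The schema corresponds to density: \forall x \forall y (Rxy \to \exists z (Rxz \wedge Rzy)).
F1: fails — R05 but no z with R0z and Rz5.
F2: fails — Rwv but no z with Rwz and Rzv.
F3: satisfies the condition.
Valid on: F3.

F3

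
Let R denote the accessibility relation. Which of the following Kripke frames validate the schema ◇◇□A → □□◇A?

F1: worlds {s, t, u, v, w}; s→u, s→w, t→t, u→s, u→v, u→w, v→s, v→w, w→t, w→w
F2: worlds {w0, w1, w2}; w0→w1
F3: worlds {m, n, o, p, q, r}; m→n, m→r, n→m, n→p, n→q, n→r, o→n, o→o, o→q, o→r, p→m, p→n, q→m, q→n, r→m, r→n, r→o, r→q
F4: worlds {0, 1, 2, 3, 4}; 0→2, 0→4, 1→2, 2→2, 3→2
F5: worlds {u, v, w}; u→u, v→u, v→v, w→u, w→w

F2, F3, F4, F5

The schema corresponds to a generalized confluence (Geach) condition: ∀x ∀y ∀z ((xR²y ∧ xR²z) → ∃w (yRw ∧ zRw)).
F1: fails — sR²s, sR²t but no w* with sRw* and tRw*.
F2: holds.
F3: holds.
F4: holds.
F5: holds.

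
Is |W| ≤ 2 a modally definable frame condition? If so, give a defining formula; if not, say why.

Modal frame validity is preserved under disjoint unions.
Any modal formula valid on each of 3 disjoint one-world frames is valid on their disjoint union (validity is preserved under disjoint unions). Each one-world frame has |W|=1≤2, but the union has |W|=3.
Hence having at most 2 worlds is not modally definable.

No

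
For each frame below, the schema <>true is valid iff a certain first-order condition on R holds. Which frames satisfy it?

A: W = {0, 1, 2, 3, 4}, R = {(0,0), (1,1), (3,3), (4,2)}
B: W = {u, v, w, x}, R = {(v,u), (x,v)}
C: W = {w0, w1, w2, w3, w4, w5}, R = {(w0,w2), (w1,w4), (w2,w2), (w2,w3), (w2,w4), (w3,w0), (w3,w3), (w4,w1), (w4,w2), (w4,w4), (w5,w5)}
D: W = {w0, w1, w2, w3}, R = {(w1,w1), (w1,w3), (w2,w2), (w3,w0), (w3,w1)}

The schema corresponds to seriality: forall x exists y Rxy.
A: fails — world 2 has no successor.
B: fails — world u has no successor.
C: satisfies the condition.
D: fails — world w0 has no successor.

C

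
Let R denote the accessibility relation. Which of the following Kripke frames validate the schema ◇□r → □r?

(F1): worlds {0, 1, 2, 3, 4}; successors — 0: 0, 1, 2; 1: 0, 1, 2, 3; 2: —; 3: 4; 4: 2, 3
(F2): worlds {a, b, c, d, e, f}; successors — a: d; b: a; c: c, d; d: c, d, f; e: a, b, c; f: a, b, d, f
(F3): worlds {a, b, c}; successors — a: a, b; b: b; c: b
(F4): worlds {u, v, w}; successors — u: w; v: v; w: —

The schema corresponds to the Euclidean property: ∀x ∀y ∀z (Rxy ∧ Rxz → Ryz).
(F1): fails — R02 and R00 but not R20.
(F2): fails — Rba and Rba but not Raa.
(F3): fails — Rab and Raa but not Rba.
(F4): fails — Ruw and Ruw but not Rww.

none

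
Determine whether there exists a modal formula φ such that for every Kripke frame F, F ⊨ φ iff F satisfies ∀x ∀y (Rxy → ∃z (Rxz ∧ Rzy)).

Yes — defined by □□q → □q

The condition is density. A defining modal formula is □□q → □q.
Suppose □□q→□q is valid. Take Rxy and set V(q)={w : xR²w}. Then □□q at x, so □q at x, so q at y, i.e. ∃z(Rxz∧Rzy).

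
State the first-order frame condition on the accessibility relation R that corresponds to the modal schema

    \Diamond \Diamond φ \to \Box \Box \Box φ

\forall x \forall y \forall z ((x R^2 y \wedge x R^3 z) \to \exists w (y = w \wedge z = w))

This is a Sahlqvist (Geach-type) schema ◇^2□^0φ → □^3◇^0φ.
First-order correspondent: \forall x \forall y \forall z ((x R^2 y \wedge x R^3 z) \to \exists w (y = w \wedge z = w)).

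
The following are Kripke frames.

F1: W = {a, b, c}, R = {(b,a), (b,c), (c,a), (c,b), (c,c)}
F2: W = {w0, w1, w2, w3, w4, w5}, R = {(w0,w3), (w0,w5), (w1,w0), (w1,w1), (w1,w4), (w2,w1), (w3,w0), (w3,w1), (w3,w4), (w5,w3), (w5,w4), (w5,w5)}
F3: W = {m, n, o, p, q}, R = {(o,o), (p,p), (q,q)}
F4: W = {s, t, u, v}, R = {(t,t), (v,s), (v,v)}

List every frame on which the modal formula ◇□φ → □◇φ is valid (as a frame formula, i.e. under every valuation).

F3

Frame correspondent (Sahlqvist): ∀x ∀y ∀z (Rxy ∧ Rxz → ∃w (Ryw ∧ Rzw)) — i.e. convergence.
F1: fails — Rbc and Rba but c and a have no common successor.
F2: fails — Rw1w1 and Rw1w0 but w1 and w0 have no common successor.
F3: holds.
F4: fails — Rvs and Rvs but s and s have no common successor.
Valid on: F3.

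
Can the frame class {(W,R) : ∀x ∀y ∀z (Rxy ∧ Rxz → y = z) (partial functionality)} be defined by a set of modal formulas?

Yes, by ◇q → □q

The condition is partial functionality. A defining modal formula is ◇q → □q.
Suppose ◇q→□q is valid. Take Rxy, Rxz and set V(q)={y}. Then ◇q at x, so □q at x, so q at z, i.e. z=y.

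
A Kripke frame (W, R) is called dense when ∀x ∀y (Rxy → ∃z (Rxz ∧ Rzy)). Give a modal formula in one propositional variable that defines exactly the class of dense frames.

□□ψ → □ψ

A defining formula is □□ψ → □ψ (the C4 axiom).
Suppose □□ψ→□ψ is valid. Take Rxy and set V(ψ)={w : xR²w}. Then □□ψ at x, so □ψ at x, so ψ at y, i.e. ∃z(Rxz∧Rzy).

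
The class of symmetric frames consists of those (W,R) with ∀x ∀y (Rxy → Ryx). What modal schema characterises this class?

s → □◇s

A defining formula is s → □◇s (the B axiom).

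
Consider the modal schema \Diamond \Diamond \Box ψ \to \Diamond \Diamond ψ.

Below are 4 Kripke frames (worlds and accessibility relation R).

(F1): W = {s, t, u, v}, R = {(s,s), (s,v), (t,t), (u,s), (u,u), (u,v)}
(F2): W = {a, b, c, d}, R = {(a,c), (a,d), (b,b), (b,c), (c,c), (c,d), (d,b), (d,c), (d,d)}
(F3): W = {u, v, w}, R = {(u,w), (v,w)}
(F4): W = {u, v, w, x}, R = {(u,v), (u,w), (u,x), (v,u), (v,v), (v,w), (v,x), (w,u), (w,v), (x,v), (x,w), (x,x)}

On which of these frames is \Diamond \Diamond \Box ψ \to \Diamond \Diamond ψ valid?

(F2), (F3), (F4)

The schema corresponds to a generalized confluence (Geach) condition: \forall x \forall y (x R^2 y \to \exists w (yRw \wedge x R^2 w)).
(F1): fails — sR²v but no w with vRw and sR²w.
(F2): ✓.
(F3): ✓.
(F4): ✓.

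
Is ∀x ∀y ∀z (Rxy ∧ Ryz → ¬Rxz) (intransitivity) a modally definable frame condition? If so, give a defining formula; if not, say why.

No — not modally definable

Modal frame validity is preserved under surjective bounded morphisms.
The 7-cycle (worlds a,b,c,d,e,f,g with a→b→c→d→e→f→g→a) is intransitive. Mapping every world to a single reflexive point • is a surjective bounded morphism; the reflexive point is not intransitive (R••∧R•• but R••).
So the class is not modally definable.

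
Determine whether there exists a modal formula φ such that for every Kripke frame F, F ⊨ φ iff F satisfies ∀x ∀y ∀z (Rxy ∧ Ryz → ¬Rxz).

No — not modally definable

If a class were modally definable it would be closed under surjective bounded morphisms (Goldblatt–Thomason).
The 7-cycle (worlds w0,w1,w2,w3,w4,w5,w6 with w0→w1→w2→w3→w4→w5→w6→w0) is intransitive. Mapping every world to a single reflexive point • is a surjective bounded morphism; the reflexive point is not intransitive (R••∧R•• but R••).
So the class is not modally definable.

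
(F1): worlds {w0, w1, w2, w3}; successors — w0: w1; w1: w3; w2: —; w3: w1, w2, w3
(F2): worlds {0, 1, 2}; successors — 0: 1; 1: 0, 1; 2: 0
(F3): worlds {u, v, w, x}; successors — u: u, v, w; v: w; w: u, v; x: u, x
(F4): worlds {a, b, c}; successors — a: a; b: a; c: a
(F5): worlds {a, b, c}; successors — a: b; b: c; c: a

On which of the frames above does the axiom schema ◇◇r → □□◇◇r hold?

Frame correspondent (Sahlqvist): ∀x ∀y ∀z ((xR²y ∧ xR²z) → ∃w (y = w ∧ zR²w)) — i.e. a generalized confluence (Geach) condition.
(F1): fails — w1R²w1, w1R²w2 but no w with w1=w and w2R²w.
(F2): holds.
(F3): fails — uR²w, uR²v but no t with w=t and vR²t.
(F4): holds.
(F5): fails — aR²c, aR²c but no w with c=w and cR²w.

(F2), (F4)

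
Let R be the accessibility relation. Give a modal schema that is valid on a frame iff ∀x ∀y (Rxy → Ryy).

□(□r → r)

A defining formula is □(□r → r) (the T□ axiom).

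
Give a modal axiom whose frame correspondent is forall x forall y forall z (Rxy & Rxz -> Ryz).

◇r → □◇r

The condition is the Euclidean property. The 5 schema ◇r → □◇r defines it.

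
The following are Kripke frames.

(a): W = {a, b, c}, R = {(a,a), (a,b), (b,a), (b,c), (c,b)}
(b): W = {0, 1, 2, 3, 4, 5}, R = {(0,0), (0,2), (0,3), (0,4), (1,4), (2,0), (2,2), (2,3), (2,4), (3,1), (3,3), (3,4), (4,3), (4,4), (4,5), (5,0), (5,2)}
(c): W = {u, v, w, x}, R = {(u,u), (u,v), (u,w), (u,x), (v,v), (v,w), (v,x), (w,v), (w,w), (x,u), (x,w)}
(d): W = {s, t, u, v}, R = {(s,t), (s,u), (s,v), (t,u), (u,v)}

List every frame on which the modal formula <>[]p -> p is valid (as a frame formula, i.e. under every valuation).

This is the axiom for symmetry; its first-order frame correspondent is forall x forall y (Rxy -> Ryx).
(a): holds.
(b): fails — R31 but not R13.
(c): fails — Ruv but not Rvu.
(d): fails — Ruv but not Rvu.
Valid on: (a).

(a)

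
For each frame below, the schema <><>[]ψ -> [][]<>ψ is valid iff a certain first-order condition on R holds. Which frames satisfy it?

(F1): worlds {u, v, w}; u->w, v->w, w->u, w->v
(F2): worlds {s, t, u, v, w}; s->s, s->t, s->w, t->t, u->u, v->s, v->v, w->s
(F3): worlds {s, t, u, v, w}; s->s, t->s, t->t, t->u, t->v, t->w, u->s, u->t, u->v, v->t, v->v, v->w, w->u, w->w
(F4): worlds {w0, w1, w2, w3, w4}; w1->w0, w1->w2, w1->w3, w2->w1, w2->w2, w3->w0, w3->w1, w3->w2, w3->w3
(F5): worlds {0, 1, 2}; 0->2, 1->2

This is the axiom for a generalized confluence (Geach) condition; its first-order frame correspondent is forall x forall y forall z ((x R^2 y & x R^2 z) -> exists w (yRw & zRw)).
(F1): condition met.
(F2): fails — sR²t, sR²w but no w* with tRw* and wRw*.
(F3): fails — tR²s, tR²v but no w* with sRw* and vRw*.
(F4): fails — w1R²w0, w1R²w0 but no w with w0Rw and w0Rw.
(F5): condition met.
Valid on: (F1), (F5).

(F1), (F5)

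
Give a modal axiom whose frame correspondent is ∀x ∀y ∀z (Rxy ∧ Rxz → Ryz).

The condition is the Euclidean property. The 5 schema ◇q → □◇q defines it.

◇q → □◇q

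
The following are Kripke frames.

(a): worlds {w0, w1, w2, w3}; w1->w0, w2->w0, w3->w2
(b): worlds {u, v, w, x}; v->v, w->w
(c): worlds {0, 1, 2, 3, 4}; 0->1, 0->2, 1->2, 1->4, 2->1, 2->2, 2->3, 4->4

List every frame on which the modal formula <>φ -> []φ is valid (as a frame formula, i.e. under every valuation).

Frame correspondent (Sahlqvist): forall x forall y forall z (Rxy & Rxz -> y = z) — i.e. partial functionality.
(a): holds.
(b): holds.
(c): fails — 0 sees both 1 and 2.
Valid on: (a), (b).

(a), (b)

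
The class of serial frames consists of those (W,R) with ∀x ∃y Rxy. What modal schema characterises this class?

A defining formula is □ψ → ◇ψ (the D axiom).
Suppose □ψ→◇ψ is valid. At any x set V(ψ)=W. Then □ψ at x, so ◇ψ at x, so x has a successor.

□ψ → ◇ψ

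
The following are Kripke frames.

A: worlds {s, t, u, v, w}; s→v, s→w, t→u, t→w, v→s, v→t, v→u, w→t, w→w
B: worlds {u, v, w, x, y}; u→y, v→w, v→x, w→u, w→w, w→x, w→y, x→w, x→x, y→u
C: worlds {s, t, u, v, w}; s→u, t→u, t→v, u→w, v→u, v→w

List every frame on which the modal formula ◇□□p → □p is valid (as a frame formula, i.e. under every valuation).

The schema corresponds to a generalized confluence (Geach) condition: ∀x ∀y ∀z ((xRy ∧ xRz) → ∃w (yR²w ∧ z = w)).
A: fails — sRw, sRv but no w* with wR²w* and v=w*.
B: fails — wRu, wRw but no t with uR²t and w=t.
C: fails — sRu, sRu but no w* with uR²w* and u=w*.

none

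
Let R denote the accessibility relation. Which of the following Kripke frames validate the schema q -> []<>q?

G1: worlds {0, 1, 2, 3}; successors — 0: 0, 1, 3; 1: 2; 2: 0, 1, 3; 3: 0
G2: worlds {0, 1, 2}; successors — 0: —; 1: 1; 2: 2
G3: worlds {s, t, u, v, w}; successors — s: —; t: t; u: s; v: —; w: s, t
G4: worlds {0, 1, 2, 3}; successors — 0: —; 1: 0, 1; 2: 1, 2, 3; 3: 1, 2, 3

G2

This is the axiom for symmetry; its first-order frame correspondent is forall x forall y (Rxy -> Ryx).
G1: fails — R01 but not R10.
G2: satisfies the condition.
G3: fails — Rwt but not Rtw.
G4: fails — R10 but not R01.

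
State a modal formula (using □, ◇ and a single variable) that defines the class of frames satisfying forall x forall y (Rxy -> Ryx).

This is symmetry; the standard corresponding axiom is B: s → □◇s.
Suppose s→□◇s is valid. Take Rxy and set V(s)={x}. Then s at x, so □◇s at x, so ◇s at y, so some z with Ryz has s; z=x, i.e. Ryx.

s → □◇s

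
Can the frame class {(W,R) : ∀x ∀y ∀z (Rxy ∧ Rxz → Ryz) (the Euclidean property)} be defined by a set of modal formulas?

Yes, by ◇r → □◇r

The condition is the Euclidean property. A defining modal formula is ◇r → □◇r.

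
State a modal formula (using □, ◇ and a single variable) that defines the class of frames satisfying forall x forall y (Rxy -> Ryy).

This is shift-reflexivity; the standard corresponding axiom is T□: □(□p → p).

□(□p → p)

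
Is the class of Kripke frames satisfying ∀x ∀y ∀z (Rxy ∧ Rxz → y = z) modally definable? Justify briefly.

This is a Sahlqvist condition; the CD axiom ◇q → □q defines it.

Definable; ◇q → □q defines it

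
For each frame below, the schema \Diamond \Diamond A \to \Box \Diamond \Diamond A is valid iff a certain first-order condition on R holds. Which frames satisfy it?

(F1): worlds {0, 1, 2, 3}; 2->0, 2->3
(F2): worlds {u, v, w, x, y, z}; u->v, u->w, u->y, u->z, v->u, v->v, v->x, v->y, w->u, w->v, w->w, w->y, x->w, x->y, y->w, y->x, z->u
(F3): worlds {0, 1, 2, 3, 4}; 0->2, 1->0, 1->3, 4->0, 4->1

(F1)

Frame correspondent (Sahlqvist): \forall x \forall y \forall z ((x R^2 y \wedge xRz) \to \exists w (y = w \wedge z R^2 w)) — i.e. a generalized confluence (Geach) condition.
(F1): satisfies the condition.
(F2): fails — uR²u, uRz but no t with u=t and zR²t.
(F3): fails — 1R²2, 1R0 but no w with 2=w and 0R²w.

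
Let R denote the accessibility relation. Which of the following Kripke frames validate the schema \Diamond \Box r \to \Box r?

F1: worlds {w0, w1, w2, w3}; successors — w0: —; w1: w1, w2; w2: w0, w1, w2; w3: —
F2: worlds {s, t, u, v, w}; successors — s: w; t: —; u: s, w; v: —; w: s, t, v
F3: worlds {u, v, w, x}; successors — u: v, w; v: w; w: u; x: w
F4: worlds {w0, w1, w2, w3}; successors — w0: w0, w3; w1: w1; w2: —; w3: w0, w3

Frame correspondent (Sahlqvist): \forall x \forall y \forall z (Rxy \wedge Rxz \to Ryz) — i.e. the Euclidean property.
F1: fails — Rw2w1 and Rw2w0 but not Rw1w0.
F2: fails — Rsw and Rsw but not Rww.
F3: fails — Ruv and Ruv but not Rvv.
F4: holds.
Valid on: F4.

F4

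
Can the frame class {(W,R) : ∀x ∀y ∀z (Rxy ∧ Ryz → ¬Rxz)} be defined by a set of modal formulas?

Not modally definable

Modal frame validity is preserved under surjective bounded morphisms.
The 7-cycle (worlds a,b,c,d,e,f,g with a→b→c→d→e→f→g→a) is intransitive. Mapping every world to a single reflexive point • is a surjective bounded morphism; the reflexive point is not intransitive (R••∧R•• but R••).
So no modal formula (or set of formulas) defines exactly the intransitive frames.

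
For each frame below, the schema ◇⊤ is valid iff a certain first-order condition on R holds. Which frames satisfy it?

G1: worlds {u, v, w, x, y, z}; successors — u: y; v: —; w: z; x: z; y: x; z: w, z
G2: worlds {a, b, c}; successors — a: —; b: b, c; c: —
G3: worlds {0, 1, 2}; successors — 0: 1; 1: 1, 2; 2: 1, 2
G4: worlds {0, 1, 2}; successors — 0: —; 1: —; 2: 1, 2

G3

This is the axiom for seriality; its first-order frame correspondent is ∀x ∃y Rxy.
G1: fails — world v has no successor.
G2: fails — world a has no successor.
G3: ✓.
G4: fails — world 0 has no successor.
Valid on: G3.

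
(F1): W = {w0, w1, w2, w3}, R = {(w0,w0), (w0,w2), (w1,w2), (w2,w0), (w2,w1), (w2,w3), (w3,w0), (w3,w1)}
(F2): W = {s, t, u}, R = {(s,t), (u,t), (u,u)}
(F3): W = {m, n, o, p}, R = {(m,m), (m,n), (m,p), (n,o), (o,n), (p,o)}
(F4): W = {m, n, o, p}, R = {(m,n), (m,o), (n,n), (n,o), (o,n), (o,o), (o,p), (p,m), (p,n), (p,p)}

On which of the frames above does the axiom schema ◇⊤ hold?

(F1), (F3), (F4)

Frame correspondent (Sahlqvist): ∀x ∃y Rxy — i.e. seriality.
(F1): holds.
(F2): fails — world t has no successor.
(F3): holds.
(F4): holds.
Valid on: (F1), (F3), (F4).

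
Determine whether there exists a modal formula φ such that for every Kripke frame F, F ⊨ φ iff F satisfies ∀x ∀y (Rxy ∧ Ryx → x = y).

Not definable by any modal formula

Any modally definable frame class is closed under surjective bounded morphisms.
The 6-cycle (worlds w0,w1,w2,w3,w4,w5 with w0→w1→w2→w3→w4→w5→w0) is antisymmetric. Sending even-indexed worlds to s and odd-indexed worlds to t is a surjective bounded morphism onto the two-world frame with s↔t, which is not antisymmetric.
So no modal formula (or set of formulas) defines exactly the antisymmetric frames.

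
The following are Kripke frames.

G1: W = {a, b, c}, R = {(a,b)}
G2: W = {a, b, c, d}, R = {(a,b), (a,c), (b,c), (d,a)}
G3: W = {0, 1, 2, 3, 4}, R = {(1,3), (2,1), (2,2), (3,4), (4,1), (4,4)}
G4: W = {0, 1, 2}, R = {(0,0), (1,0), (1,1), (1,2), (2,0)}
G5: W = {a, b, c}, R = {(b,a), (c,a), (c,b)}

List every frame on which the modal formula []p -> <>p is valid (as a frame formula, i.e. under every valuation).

G4

This is the axiom for seriality; its first-order frame correspondent is forall x exists y Rxy.
G1: fails — world b has no successor.
G2: fails — world c has no successor.
G3: fails — world 0 has no successor.
G4: satisfies the condition.
G5: fails — world a has no successor.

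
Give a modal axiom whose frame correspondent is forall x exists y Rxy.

A defining formula is □r → ◇r (the D axiom).
Suppose □r→◇r is valid. At any x set V(r)=W. Then □r at x, so ◇r at x, so x has a successor.

□r → ◇r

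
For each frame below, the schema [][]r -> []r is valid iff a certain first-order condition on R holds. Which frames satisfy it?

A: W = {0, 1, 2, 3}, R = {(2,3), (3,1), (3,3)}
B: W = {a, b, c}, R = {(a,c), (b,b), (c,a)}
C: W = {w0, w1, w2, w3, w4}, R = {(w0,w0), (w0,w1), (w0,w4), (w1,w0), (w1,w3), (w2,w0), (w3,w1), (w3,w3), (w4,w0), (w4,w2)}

This is the axiom for density; its first-order frame correspondent is forall x forall y (Rxy -> exists z (Rxz & Rzy)).
A: holds.
B: fails — Rac but no z with Raz and Rzc.
C: fails — Rw4w2 but no z with Rw4z and Rzw2.
Valid on: A.

A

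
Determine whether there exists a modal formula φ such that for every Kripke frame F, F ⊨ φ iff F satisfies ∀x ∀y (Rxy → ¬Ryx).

Not modally definable

If a class were modally definable it would be closed under surjective bounded morphisms (Goldblatt–Thomason).
The 5-cycle (worlds a,b,c,d,e with a→b→c→d→e→a) is asymmetric. Mapping every world to a single reflexive point • is a surjective bounded morphism, and the reflexive point is not asymmetric (R•• but asymmetry requires ¬R••).
So the class is not modally definable.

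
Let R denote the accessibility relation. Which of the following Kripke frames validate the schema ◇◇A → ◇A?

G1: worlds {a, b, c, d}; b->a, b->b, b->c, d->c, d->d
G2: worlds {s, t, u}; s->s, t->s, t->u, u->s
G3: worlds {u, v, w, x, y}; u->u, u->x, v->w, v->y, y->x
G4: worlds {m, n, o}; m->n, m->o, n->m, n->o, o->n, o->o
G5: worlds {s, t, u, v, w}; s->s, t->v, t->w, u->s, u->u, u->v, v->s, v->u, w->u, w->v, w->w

Frame correspondent (Sahlqvist): ∀x ∀y ∀z (Rxy ∧ Ryz → Rxz) — i.e. transitivity.
G1: ✓.
G2: ✓.
G3: fails — Rvy and Ryx but not Rvx.
G4: fails — Ron and Rnm but not Rom.
G5: fails — Rtv and Rvu but not Rtu.

G1, G2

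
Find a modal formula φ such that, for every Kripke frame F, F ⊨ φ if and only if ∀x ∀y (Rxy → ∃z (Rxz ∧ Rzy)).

□□p → □p

This is density; the standard corresponding axiom is C4: □□p → □p.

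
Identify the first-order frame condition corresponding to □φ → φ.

Suppose □φ→φ is valid. At any x set V(φ)={w : Rxw}. Then □φ holds at x, so φ holds at x, i.e. Rxx.
Conversely, on a frame with reflexivity the schema holds at every world under every valuation.
So the correspondent is reflexivity.

reflexivity: ∀x Rxx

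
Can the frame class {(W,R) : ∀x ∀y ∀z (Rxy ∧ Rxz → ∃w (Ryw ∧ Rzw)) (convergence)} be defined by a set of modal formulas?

This is a Sahlqvist condition; the .2 axiom ◇□r → □◇r defines it.

Yes, by ◇□r → □◇r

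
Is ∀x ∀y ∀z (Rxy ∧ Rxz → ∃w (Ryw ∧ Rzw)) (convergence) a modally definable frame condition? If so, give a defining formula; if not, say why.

Yes, by ◇□p → □◇p

The condition is convergence. A defining modal formula is ◇□p → □◇p.
Suppose ◇□p→□◇p is valid. Take Rxy, Rxz and set V(p)={w : Ryw}. Then □p at y so ◇□p at x, so □◇p at x, so ◇p at z, giving w with Rzw and Ryw.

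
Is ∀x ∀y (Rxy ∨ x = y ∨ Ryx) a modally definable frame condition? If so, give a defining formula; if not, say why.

Any modally definable frame class is closed under disjoint unions.
Take 2 disjoint single-world reflexive frames: each is trivially connected, but their disjoint union has 2 worlds with no edge between distinct components, so it is not connected.
So the class is not modally definable.

Not modally definable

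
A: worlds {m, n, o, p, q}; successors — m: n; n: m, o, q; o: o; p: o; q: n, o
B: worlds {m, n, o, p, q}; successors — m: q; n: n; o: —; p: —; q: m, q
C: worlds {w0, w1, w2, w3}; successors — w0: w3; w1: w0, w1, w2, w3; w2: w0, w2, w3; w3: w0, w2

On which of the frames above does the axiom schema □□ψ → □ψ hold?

B

Frame correspondent (Sahlqvist): ∀x ∀y (Rxy → ∃z (Rxz ∧ Rzy)) — i.e. density.
A: fails — Rnq but no z with Rnz and Rzq.
B: holds.
C: fails — Rw0w3 but no z with Rw0z and Rzw3.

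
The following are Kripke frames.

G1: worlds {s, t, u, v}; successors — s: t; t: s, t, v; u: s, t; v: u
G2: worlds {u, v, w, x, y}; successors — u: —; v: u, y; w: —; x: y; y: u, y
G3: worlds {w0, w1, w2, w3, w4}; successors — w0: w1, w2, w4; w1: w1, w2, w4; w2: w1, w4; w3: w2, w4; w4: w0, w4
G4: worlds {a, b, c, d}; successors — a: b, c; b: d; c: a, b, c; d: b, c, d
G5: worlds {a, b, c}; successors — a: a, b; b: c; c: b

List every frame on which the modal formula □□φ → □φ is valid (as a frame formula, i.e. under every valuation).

G2, G4

The schema corresponds to density: ∀x ∀y (Rxy → ∃z (Rxz ∧ Rzy)).
G1: fails — Rvu but no z with Rvz and Rzu.
G2: satisfies the condition.
G3: fails — Rw3w2 but no z with Rw3z and Rzw2.
G4: satisfies the condition.
G5: fails — Rbc but no z with Rbz and Rzc.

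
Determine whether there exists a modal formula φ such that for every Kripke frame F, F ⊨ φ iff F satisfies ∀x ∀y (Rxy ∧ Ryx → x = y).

If a class were modally definable it would be closed under surjective bounded morphisms (Goldblatt–Thomason).
The 4-cycle (worlds 0,1,2,3 with 0→1→2→3→0) is antisymmetric. Sending even-indexed worlds to a and odd-indexed worlds to b is a surjective bounded morphism onto the two-world frame with a↔b, which is not antisymmetric.
So no modal formula (or set of formulas) defines exactly the antisymmetric frames.

Not definable by any modal formula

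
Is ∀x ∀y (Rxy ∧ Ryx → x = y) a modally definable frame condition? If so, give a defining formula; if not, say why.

Not modally definable

Modal frame validity is preserved under surjective bounded morphisms.
The 4-cycle (worlds 0,1,2,3 with 0→1→2→3→0) is antisymmetric. Sending even-indexed worlds to s and odd-indexed worlds to t is a surjective bounded morphism onto the two-world frame with s↔t, which is not antisymmetric.
So the class is not modally definable.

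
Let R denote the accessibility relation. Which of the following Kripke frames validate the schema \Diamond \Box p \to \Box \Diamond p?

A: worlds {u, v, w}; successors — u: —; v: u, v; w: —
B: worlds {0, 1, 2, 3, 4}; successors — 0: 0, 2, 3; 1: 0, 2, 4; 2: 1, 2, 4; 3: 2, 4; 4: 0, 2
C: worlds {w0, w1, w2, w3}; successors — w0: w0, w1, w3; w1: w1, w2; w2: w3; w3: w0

B

This is the axiom for convergence; its first-order frame correspondent is \forall x \forall y \forall z (Rxy \wedge Rxz \to \exists w (Ryw \wedge Rzw)).
A: fails — Rvu and Rvu but u and u have no common successor.
B: satisfies the condition.
C: fails — Rw0w1 and Rw0w3 but w1 and w3 have no common successor.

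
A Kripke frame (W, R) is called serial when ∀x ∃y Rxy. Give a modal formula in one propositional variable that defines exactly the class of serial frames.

□r → ◇r

This is seriality; the standard corresponding axiom is D: □r → ◇r.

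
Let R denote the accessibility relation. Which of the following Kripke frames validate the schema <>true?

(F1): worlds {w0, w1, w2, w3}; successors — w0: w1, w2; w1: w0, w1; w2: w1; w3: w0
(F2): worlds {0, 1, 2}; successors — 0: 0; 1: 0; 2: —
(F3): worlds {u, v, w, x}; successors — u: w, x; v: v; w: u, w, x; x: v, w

Frame correspondent (Sahlqvist): forall x exists y Rxy — i.e. seriality.
(F1): ✓.
(F2): fails — world 2 has no successor.
(F3): ✓.
Valid on: (F1), (F3).

(F1), (F3)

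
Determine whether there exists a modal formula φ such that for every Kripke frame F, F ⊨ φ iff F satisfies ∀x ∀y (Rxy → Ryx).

Yes: it is symmetry, defined by the B schema q → □◇q.
Suppose q→□◇q is valid. Take Rxy and set V(q)={x}. Then q at x, so □◇q at x, so ◇q at y, so some z with Ryz has q; z=x, i.e. Ryx.

Yes, by q → □◇q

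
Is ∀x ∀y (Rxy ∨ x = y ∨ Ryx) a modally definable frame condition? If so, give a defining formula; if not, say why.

Modal frame validity is preserved under disjoint unions.
Take 3 disjoint single-world reflexive frames: each is trivially connected, but their disjoint union has 3 worlds with no edge between distinct components, so it is not connected.
So no modal formula (or set of formulas) defines exactly the connected frames.

No — not modally definable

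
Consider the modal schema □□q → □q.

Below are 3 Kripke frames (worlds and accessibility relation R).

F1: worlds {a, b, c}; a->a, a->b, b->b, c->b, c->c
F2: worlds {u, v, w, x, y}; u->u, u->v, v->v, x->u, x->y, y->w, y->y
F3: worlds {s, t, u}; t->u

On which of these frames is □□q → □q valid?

The schema corresponds to density: ∀x ∀y (Rxy → ∃z (Rxz ∧ Rzy)).
F1: ✓.
F2: ✓.
F3: fails — Rtu but no z with Rtz and Rzu.

F1, F2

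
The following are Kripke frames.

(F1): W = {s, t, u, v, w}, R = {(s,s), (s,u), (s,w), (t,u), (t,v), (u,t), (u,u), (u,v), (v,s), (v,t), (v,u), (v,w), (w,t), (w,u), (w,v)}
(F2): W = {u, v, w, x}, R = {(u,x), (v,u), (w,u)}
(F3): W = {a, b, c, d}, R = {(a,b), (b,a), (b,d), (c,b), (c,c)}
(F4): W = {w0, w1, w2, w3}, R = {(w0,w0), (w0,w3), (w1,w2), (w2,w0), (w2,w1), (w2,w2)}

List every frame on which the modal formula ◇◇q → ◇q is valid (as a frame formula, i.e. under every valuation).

The schema corresponds to transitivity: ∀x ∀y ∀z (Rxy ∧ Ryz → Rxz).
(F1): fails — Ruv and Rvw but not Ruw.
(F2): fails — Rvu and Rux but not Rvx.
(F3): fails — Rab and Rba but not Raa.
(F4): fails — Rw1w2 and Rw2w0 but not Rw1w0.

none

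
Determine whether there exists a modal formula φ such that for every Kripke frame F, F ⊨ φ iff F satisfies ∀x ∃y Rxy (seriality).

This is a Sahlqvist condition; the D axiom □p → ◇p defines it.
Suppose □p→◇p is valid. At any x set V(p)=W. Then □p at x, so ◇p at x, so x has a successor.

Definable; □p → ◇p defines it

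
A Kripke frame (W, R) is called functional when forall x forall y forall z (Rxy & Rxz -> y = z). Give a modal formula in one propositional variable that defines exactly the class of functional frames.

◇p → □p

The condition is partial functionality. The CD schema ◇p → □p defines it.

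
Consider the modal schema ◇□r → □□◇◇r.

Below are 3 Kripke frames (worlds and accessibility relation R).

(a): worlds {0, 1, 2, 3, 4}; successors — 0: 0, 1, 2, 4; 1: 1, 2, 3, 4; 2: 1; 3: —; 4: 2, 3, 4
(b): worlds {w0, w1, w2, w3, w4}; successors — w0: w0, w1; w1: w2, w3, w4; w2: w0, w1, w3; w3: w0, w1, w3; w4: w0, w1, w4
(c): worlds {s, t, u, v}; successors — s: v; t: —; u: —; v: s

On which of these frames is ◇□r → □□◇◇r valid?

(b), (c)

Frame correspondent (Sahlqvist): ∀x ∀y ∀z ((xRy ∧ xR²z) → ∃w (yRw ∧ zR²w)) — i.e. a generalized confluence (Geach) condition.
(a): fails — 0R0, 0R²3 but no w with 0Rw and 3R²w.
(b): holds.
(c): holds.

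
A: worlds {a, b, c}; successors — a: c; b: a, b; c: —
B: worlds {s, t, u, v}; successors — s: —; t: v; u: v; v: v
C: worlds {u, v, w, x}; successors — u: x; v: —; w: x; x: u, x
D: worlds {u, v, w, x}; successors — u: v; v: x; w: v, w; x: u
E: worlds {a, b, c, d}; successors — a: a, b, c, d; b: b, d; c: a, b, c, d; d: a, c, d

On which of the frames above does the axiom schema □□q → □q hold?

This is the axiom for density; its first-order frame correspondent is ∀x ∀y (Rxy → ∃z (Rxz ∧ Rzy)).
A: fails — Rac but no z with Raz and Rzc.
B: satisfies the condition.
C: satisfies the condition.
D: fails — Ruv but no z with Ruz and Rzv.
E: satisfies the condition.
Valid on: B, C, E.

B, C, E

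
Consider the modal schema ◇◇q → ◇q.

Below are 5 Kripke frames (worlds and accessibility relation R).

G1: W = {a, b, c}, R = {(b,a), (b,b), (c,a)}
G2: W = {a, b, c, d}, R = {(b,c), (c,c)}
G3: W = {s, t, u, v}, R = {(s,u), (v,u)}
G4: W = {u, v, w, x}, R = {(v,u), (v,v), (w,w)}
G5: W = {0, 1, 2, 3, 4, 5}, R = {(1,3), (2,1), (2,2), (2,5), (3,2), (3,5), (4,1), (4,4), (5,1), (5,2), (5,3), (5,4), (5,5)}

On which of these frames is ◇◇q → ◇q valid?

The schema corresponds to transitivity: ∀x ∀y ∀z (Rxy ∧ Ryz → Rxz).
G1: satisfies the condition.
G2: satisfies the condition.
G3: satisfies the condition.
G4: satisfies the condition.
G5: fails — R32 and R21 but not R31.

G1, G2, G3, G4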